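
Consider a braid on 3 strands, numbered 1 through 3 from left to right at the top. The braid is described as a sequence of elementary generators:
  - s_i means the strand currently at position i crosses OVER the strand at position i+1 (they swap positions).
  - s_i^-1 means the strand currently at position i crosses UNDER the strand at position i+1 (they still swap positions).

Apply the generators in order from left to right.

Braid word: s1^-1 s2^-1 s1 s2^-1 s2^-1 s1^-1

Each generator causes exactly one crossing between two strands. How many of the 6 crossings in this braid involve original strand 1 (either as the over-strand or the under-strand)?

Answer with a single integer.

Answer: 4

Derivation:
Gen 1: crossing 1x2. Involves strand 1? yes. Count so far: 1
Gen 2: crossing 1x3. Involves strand 1? yes. Count so far: 2
Gen 3: crossing 2x3. Involves strand 1? no. Count so far: 2
Gen 4: crossing 2x1. Involves strand 1? yes. Count so far: 3
Gen 5: crossing 1x2. Involves strand 1? yes. Count so far: 4
Gen 6: crossing 3x2. Involves strand 1? no. Count so far: 4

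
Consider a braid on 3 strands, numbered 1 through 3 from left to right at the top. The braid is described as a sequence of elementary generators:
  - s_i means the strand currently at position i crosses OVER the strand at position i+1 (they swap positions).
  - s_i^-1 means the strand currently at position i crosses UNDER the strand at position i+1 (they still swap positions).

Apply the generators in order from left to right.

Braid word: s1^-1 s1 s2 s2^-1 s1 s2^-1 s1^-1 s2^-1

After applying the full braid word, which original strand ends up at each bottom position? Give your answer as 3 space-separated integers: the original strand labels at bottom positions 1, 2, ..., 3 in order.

Gen 1 (s1^-1): strand 1 crosses under strand 2. Perm now: [2 1 3]
Gen 2 (s1): strand 2 crosses over strand 1. Perm now: [1 2 3]
Gen 3 (s2): strand 2 crosses over strand 3. Perm now: [1 3 2]
Gen 4 (s2^-1): strand 3 crosses under strand 2. Perm now: [1 2 3]
Gen 5 (s1): strand 1 crosses over strand 2. Perm now: [2 1 3]
Gen 6 (s2^-1): strand 1 crosses under strand 3. Perm now: [2 3 1]
Gen 7 (s1^-1): strand 2 crosses under strand 3. Perm now: [3 2 1]
Gen 8 (s2^-1): strand 2 crosses under strand 1. Perm now: [3 1 2]

Answer: 3 1 2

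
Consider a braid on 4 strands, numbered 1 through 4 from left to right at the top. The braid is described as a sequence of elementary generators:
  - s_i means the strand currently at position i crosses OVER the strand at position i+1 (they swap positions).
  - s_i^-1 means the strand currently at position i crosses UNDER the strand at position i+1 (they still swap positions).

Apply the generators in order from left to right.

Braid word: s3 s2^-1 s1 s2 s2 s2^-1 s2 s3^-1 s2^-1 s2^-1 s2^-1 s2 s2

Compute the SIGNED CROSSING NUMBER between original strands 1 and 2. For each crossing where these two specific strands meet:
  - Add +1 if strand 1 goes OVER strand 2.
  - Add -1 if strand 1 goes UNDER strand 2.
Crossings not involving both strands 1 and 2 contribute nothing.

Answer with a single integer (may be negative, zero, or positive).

Answer: -2

Derivation:
Gen 1: crossing 3x4. Both 1&2? no. Sum: 0
Gen 2: crossing 2x4. Both 1&2? no. Sum: 0
Gen 3: crossing 1x4. Both 1&2? no. Sum: 0
Gen 4: 1 over 2. Both 1&2? yes. Contrib: +1. Sum: 1
Gen 5: 2 over 1. Both 1&2? yes. Contrib: -1. Sum: 0
Gen 6: 1 under 2. Both 1&2? yes. Contrib: -1. Sum: -1
Gen 7: 2 over 1. Both 1&2? yes. Contrib: -1. Sum: -2
Gen 8: crossing 2x3. Both 1&2? no. Sum: -2
Gen 9: crossing 1x3. Both 1&2? no. Sum: -2
Gen 10: crossing 3x1. Both 1&2? no. Sum: -2
Gen 11: crossing 1x3. Both 1&2? no. Sum: -2
Gen 12: crossing 3x1. Both 1&2? no. Sum: -2
Gen 13: crossing 1x3. Both 1&2? no. Sum: -2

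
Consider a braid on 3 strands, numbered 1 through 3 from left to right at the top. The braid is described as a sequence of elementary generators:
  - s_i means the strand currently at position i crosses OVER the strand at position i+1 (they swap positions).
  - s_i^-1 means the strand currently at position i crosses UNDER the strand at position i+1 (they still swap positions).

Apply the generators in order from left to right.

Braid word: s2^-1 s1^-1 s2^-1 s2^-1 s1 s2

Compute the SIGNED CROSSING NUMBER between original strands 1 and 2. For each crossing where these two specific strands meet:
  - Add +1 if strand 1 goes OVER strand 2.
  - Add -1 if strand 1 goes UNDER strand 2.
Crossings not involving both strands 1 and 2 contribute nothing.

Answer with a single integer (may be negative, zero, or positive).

Answer: 0

Derivation:
Gen 1: crossing 2x3. Both 1&2? no. Sum: 0
Gen 2: crossing 1x3. Both 1&2? no. Sum: 0
Gen 3: 1 under 2. Both 1&2? yes. Contrib: -1. Sum: -1
Gen 4: 2 under 1. Both 1&2? yes. Contrib: +1. Sum: 0
Gen 5: crossing 3x1. Both 1&2? no. Sum: 0
Gen 6: crossing 3x2. Both 1&2? no. Sum: 0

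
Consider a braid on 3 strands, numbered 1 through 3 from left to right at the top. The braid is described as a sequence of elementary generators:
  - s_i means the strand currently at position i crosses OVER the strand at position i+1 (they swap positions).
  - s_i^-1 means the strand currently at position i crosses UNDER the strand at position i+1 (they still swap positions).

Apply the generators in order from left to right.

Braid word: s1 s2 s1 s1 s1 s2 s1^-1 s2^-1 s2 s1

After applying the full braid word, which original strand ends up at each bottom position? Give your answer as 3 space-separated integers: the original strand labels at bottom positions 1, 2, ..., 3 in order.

Answer: 3 1 2

Derivation:
Gen 1 (s1): strand 1 crosses over strand 2. Perm now: [2 1 3]
Gen 2 (s2): strand 1 crosses over strand 3. Perm now: [2 3 1]
Gen 3 (s1): strand 2 crosses over strand 3. Perm now: [3 2 1]
Gen 4 (s1): strand 3 crosses over strand 2. Perm now: [2 3 1]
Gen 5 (s1): strand 2 crosses over strand 3. Perm now: [3 2 1]
Gen 6 (s2): strand 2 crosses over strand 1. Perm now: [3 1 2]
Gen 7 (s1^-1): strand 3 crosses under strand 1. Perm now: [1 3 2]
Gen 8 (s2^-1): strand 3 crosses under strand 2. Perm now: [1 2 3]
Gen 9 (s2): strand 2 crosses over strand 3. Perm now: [1 3 2]
Gen 10 (s1): strand 1 crosses over strand 3. Perm now: [3 1 2]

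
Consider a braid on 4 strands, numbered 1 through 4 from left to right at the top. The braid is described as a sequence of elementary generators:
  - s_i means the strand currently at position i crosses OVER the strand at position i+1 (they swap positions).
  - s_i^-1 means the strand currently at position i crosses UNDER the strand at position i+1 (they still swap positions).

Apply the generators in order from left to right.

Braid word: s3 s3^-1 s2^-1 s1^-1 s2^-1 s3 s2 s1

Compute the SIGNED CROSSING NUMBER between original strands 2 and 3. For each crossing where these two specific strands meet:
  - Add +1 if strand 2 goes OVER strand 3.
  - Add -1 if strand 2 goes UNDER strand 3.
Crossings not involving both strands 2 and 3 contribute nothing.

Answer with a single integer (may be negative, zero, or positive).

Gen 1: crossing 3x4. Both 2&3? no. Sum: 0
Gen 2: crossing 4x3. Both 2&3? no. Sum: 0
Gen 3: 2 under 3. Both 2&3? yes. Contrib: -1. Sum: -1
Gen 4: crossing 1x3. Both 2&3? no. Sum: -1
Gen 5: crossing 1x2. Both 2&3? no. Sum: -1
Gen 6: crossing 1x4. Both 2&3? no. Sum: -1
Gen 7: crossing 2x4. Both 2&3? no. Sum: -1
Gen 8: crossing 3x4. Both 2&3? no. Sum: -1

Answer: -1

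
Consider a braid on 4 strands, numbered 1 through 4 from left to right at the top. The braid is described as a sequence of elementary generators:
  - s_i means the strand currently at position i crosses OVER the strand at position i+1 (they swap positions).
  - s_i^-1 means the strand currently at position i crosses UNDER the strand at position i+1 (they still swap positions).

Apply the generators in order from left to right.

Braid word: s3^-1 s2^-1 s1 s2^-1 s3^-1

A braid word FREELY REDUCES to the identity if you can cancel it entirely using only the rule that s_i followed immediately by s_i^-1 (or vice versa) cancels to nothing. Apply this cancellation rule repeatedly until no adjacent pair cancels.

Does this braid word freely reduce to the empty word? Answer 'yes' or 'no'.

Gen 1 (s3^-1): push. Stack: [s3^-1]
Gen 2 (s2^-1): push. Stack: [s3^-1 s2^-1]
Gen 3 (s1): push. Stack: [s3^-1 s2^-1 s1]
Gen 4 (s2^-1): push. Stack: [s3^-1 s2^-1 s1 s2^-1]
Gen 5 (s3^-1): push. Stack: [s3^-1 s2^-1 s1 s2^-1 s3^-1]
Reduced word: s3^-1 s2^-1 s1 s2^-1 s3^-1

Answer: no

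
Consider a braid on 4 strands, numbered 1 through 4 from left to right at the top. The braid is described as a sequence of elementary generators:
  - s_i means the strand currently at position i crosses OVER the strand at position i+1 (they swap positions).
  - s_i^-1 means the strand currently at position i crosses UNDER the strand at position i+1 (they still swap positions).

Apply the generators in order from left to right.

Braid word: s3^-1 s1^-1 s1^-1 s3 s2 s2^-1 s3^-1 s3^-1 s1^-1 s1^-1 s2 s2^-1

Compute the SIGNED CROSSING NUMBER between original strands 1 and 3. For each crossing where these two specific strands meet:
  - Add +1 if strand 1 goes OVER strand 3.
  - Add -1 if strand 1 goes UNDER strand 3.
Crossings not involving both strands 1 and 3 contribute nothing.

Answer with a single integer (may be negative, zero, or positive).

Answer: 0

Derivation:
Gen 1: crossing 3x4. Both 1&3? no. Sum: 0
Gen 2: crossing 1x2. Both 1&3? no. Sum: 0
Gen 3: crossing 2x1. Both 1&3? no. Sum: 0
Gen 4: crossing 4x3. Both 1&3? no. Sum: 0
Gen 5: crossing 2x3. Both 1&3? no. Sum: 0
Gen 6: crossing 3x2. Both 1&3? no. Sum: 0
Gen 7: crossing 3x4. Both 1&3? no. Sum: 0
Gen 8: crossing 4x3. Both 1&3? no. Sum: 0
Gen 9: crossing 1x2. Both 1&3? no. Sum: 0
Gen 10: crossing 2x1. Both 1&3? no. Sum: 0
Gen 11: crossing 2x3. Both 1&3? no. Sum: 0
Gen 12: crossing 3x2. Both 1&3? no. Sum: 0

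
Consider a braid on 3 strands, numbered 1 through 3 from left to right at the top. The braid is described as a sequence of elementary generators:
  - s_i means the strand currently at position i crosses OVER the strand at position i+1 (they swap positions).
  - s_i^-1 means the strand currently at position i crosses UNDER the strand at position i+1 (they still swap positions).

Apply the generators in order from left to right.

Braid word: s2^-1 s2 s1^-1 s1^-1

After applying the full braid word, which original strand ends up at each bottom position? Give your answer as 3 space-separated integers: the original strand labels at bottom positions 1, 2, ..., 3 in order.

Answer: 1 2 3

Derivation:
Gen 1 (s2^-1): strand 2 crosses under strand 3. Perm now: [1 3 2]
Gen 2 (s2): strand 3 crosses over strand 2. Perm now: [1 2 3]
Gen 3 (s1^-1): strand 1 crosses under strand 2. Perm now: [2 1 3]
Gen 4 (s1^-1): strand 2 crosses under strand 1. Perm now: [1 2 3]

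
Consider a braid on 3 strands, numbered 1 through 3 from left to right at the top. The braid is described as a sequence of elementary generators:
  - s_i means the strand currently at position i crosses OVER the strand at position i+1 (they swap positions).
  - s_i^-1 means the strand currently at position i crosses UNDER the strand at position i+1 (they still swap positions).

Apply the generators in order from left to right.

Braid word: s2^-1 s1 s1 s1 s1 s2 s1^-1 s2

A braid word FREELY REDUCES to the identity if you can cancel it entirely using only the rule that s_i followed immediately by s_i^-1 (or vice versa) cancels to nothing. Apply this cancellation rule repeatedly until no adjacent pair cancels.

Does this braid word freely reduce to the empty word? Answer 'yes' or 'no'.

Answer: no

Derivation:
Gen 1 (s2^-1): push. Stack: [s2^-1]
Gen 2 (s1): push. Stack: [s2^-1 s1]
Gen 3 (s1): push. Stack: [s2^-1 s1 s1]
Gen 4 (s1): push. Stack: [s2^-1 s1 s1 s1]
Gen 5 (s1): push. Stack: [s2^-1 s1 s1 s1 s1]
Gen 6 (s2): push. Stack: [s2^-1 s1 s1 s1 s1 s2]
Gen 7 (s1^-1): push. Stack: [s2^-1 s1 s1 s1 s1 s2 s1^-1]
Gen 8 (s2): push. Stack: [s2^-1 s1 s1 s1 s1 s2 s1^-1 s2]
Reduced word: s2^-1 s1 s1 s1 s1 s2 s1^-1 s2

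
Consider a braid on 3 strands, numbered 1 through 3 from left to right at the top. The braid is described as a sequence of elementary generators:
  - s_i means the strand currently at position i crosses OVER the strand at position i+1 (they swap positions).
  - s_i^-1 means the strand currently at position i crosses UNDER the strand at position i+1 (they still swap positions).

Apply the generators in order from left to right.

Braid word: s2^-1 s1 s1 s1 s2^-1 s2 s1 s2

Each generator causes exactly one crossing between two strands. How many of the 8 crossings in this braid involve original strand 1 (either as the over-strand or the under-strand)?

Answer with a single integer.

Answer: 6

Derivation:
Gen 1: crossing 2x3. Involves strand 1? no. Count so far: 0
Gen 2: crossing 1x3. Involves strand 1? yes. Count so far: 1
Gen 3: crossing 3x1. Involves strand 1? yes. Count so far: 2
Gen 4: crossing 1x3. Involves strand 1? yes. Count so far: 3
Gen 5: crossing 1x2. Involves strand 1? yes. Count so far: 4
Gen 6: crossing 2x1. Involves strand 1? yes. Count so far: 5
Gen 7: crossing 3x1. Involves strand 1? yes. Count so far: 6
Gen 8: crossing 3x2. Involves strand 1? no. Count so far: 6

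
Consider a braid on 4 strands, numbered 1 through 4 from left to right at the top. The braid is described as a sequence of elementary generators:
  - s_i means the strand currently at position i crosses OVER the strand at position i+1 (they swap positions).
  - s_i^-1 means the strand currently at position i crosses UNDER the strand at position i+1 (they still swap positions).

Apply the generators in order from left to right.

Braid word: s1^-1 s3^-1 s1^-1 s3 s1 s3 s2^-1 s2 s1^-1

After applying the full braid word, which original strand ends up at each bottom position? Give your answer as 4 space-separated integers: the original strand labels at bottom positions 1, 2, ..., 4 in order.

Gen 1 (s1^-1): strand 1 crosses under strand 2. Perm now: [2 1 3 4]
Gen 2 (s3^-1): strand 3 crosses under strand 4. Perm now: [2 1 4 3]
Gen 3 (s1^-1): strand 2 crosses under strand 1. Perm now: [1 2 4 3]
Gen 4 (s3): strand 4 crosses over strand 3. Perm now: [1 2 3 4]
Gen 5 (s1): strand 1 crosses over strand 2. Perm now: [2 1 3 4]
Gen 6 (s3): strand 3 crosses over strand 4. Perm now: [2 1 4 3]
Gen 7 (s2^-1): strand 1 crosses under strand 4. Perm now: [2 4 1 3]
Gen 8 (s2): strand 4 crosses over strand 1. Perm now: [2 1 4 3]
Gen 9 (s1^-1): strand 2 crosses under strand 1. Perm now: [1 2 4 3]

Answer: 1 2 4 3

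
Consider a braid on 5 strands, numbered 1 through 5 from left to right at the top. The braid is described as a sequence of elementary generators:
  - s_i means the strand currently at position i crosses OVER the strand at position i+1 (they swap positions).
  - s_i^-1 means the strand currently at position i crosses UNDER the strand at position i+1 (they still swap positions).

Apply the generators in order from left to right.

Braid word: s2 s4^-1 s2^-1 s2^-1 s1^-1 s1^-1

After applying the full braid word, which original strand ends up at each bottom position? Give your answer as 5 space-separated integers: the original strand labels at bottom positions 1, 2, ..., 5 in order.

Answer: 1 3 2 5 4

Derivation:
Gen 1 (s2): strand 2 crosses over strand 3. Perm now: [1 3 2 4 5]
Gen 2 (s4^-1): strand 4 crosses under strand 5. Perm now: [1 3 2 5 4]
Gen 3 (s2^-1): strand 3 crosses under strand 2. Perm now: [1 2 3 5 4]
Gen 4 (s2^-1): strand 2 crosses under strand 3. Perm now: [1 3 2 5 4]
Gen 5 (s1^-1): strand 1 crosses under strand 3. Perm now: [3 1 2 5 4]
Gen 6 (s1^-1): strand 3 crosses under strand 1. Perm now: [1 3 2 5 4]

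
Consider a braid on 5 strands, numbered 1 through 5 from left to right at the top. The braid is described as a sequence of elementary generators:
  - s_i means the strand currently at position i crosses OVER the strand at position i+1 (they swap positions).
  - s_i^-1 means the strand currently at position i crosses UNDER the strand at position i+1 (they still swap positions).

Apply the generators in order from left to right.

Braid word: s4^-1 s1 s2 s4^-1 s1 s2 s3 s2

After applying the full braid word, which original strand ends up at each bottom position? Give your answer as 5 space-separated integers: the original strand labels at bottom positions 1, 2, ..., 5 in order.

Answer: 3 4 1 2 5

Derivation:
Gen 1 (s4^-1): strand 4 crosses under strand 5. Perm now: [1 2 3 5 4]
Gen 2 (s1): strand 1 crosses over strand 2. Perm now: [2 1 3 5 4]
Gen 3 (s2): strand 1 crosses over strand 3. Perm now: [2 3 1 5 4]
Gen 4 (s4^-1): strand 5 crosses under strand 4. Perm now: [2 3 1 4 5]
Gen 5 (s1): strand 2 crosses over strand 3. Perm now: [3 2 1 4 5]
Gen 6 (s2): strand 2 crosses over strand 1. Perm now: [3 1 2 4 5]
Gen 7 (s3): strand 2 crosses over strand 4. Perm now: [3 1 4 2 5]
Gen 8 (s2): strand 1 crosses over strand 4. Perm now: [3 4 1 2 5]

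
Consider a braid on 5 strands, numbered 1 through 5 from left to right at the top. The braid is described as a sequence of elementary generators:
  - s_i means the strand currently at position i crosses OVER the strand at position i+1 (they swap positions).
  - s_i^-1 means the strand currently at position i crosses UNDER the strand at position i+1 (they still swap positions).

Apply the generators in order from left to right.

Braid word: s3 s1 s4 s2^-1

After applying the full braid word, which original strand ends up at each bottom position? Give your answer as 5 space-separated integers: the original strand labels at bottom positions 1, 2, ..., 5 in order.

Answer: 2 4 1 5 3

Derivation:
Gen 1 (s3): strand 3 crosses over strand 4. Perm now: [1 2 4 3 5]
Gen 2 (s1): strand 1 crosses over strand 2. Perm now: [2 1 4 3 5]
Gen 3 (s4): strand 3 crosses over strand 5. Perm now: [2 1 4 5 3]
Gen 4 (s2^-1): strand 1 crosses under strand 4. Perm now: [2 4 1 5 3]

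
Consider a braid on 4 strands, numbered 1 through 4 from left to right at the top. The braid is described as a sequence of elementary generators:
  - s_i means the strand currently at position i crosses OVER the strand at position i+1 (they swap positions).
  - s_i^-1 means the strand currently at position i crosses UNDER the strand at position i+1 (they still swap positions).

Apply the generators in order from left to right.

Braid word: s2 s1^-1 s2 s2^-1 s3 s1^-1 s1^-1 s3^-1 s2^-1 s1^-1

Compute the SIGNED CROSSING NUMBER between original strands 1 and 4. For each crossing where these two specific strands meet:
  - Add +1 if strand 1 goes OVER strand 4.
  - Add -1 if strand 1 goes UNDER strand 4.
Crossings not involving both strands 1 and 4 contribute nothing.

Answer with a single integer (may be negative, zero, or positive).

Gen 1: crossing 2x3. Both 1&4? no. Sum: 0
Gen 2: crossing 1x3. Both 1&4? no. Sum: 0
Gen 3: crossing 1x2. Both 1&4? no. Sum: 0
Gen 4: crossing 2x1. Both 1&4? no. Sum: 0
Gen 5: crossing 2x4. Both 1&4? no. Sum: 0
Gen 6: crossing 3x1. Both 1&4? no. Sum: 0
Gen 7: crossing 1x3. Both 1&4? no. Sum: 0
Gen 8: crossing 4x2. Both 1&4? no. Sum: 0
Gen 9: crossing 1x2. Both 1&4? no. Sum: 0
Gen 10: crossing 3x2. Both 1&4? no. Sum: 0

Answer: 0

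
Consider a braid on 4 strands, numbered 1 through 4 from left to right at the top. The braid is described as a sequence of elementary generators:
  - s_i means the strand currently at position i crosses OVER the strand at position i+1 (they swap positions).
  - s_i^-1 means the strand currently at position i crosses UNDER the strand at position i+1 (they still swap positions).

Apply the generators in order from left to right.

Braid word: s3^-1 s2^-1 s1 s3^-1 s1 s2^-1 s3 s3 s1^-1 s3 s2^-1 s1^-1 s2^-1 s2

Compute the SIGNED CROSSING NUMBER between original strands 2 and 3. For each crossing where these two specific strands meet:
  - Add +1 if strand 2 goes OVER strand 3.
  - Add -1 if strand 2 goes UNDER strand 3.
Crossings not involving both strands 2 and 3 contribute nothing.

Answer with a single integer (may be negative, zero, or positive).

Answer: 0

Derivation:
Gen 1: crossing 3x4. Both 2&3? no. Sum: 0
Gen 2: crossing 2x4. Both 2&3? no. Sum: 0
Gen 3: crossing 1x4. Both 2&3? no. Sum: 0
Gen 4: 2 under 3. Both 2&3? yes. Contrib: -1. Sum: -1
Gen 5: crossing 4x1. Both 2&3? no. Sum: -1
Gen 6: crossing 4x3. Both 2&3? no. Sum: -1
Gen 7: crossing 4x2. Both 2&3? no. Sum: -1
Gen 8: crossing 2x4. Both 2&3? no. Sum: -1
Gen 9: crossing 1x3. Both 2&3? no. Sum: -1
Gen 10: crossing 4x2. Both 2&3? no. Sum: -1
Gen 11: crossing 1x2. Both 2&3? no. Sum: -1
Gen 12: 3 under 2. Both 2&3? yes. Contrib: +1. Sum: 0
Gen 13: crossing 3x1. Both 2&3? no. Sum: 0
Gen 14: crossing 1x3. Both 2&3? no. Sum: 0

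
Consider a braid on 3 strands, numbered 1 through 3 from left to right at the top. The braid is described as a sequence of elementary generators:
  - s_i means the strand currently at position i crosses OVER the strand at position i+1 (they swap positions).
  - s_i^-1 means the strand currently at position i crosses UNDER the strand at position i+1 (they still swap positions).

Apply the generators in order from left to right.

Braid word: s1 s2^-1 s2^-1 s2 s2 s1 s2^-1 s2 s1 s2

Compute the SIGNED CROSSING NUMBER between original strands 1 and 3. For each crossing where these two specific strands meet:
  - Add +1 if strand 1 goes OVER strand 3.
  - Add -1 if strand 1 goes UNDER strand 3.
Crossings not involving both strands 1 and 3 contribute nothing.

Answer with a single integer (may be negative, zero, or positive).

Gen 1: crossing 1x2. Both 1&3? no. Sum: 0
Gen 2: 1 under 3. Both 1&3? yes. Contrib: -1. Sum: -1
Gen 3: 3 under 1. Both 1&3? yes. Contrib: +1. Sum: 0
Gen 4: 1 over 3. Both 1&3? yes. Contrib: +1. Sum: 1
Gen 5: 3 over 1. Both 1&3? yes. Contrib: -1. Sum: 0
Gen 6: crossing 2x1. Both 1&3? no. Sum: 0
Gen 7: crossing 2x3. Both 1&3? no. Sum: 0
Gen 8: crossing 3x2. Both 1&3? no. Sum: 0
Gen 9: crossing 1x2. Both 1&3? no. Sum: 0
Gen 10: 1 over 3. Both 1&3? yes. Contrib: +1. Sum: 1

Answer: 1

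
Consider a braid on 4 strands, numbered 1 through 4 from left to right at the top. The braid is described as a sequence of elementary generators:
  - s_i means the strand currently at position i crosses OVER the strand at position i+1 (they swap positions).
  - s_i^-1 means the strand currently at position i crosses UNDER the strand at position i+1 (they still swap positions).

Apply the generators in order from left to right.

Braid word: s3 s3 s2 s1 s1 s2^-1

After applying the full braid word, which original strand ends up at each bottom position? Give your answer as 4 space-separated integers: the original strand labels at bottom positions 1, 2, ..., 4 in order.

Gen 1 (s3): strand 3 crosses over strand 4. Perm now: [1 2 4 3]
Gen 2 (s3): strand 4 crosses over strand 3. Perm now: [1 2 3 4]
Gen 3 (s2): strand 2 crosses over strand 3. Perm now: [1 3 2 4]
Gen 4 (s1): strand 1 crosses over strand 3. Perm now: [3 1 2 4]
Gen 5 (s1): strand 3 crosses over strand 1. Perm now: [1 3 2 4]
Gen 6 (s2^-1): strand 3 crosses under strand 2. Perm now: [1 2 3 4]

Answer: 1 2 3 4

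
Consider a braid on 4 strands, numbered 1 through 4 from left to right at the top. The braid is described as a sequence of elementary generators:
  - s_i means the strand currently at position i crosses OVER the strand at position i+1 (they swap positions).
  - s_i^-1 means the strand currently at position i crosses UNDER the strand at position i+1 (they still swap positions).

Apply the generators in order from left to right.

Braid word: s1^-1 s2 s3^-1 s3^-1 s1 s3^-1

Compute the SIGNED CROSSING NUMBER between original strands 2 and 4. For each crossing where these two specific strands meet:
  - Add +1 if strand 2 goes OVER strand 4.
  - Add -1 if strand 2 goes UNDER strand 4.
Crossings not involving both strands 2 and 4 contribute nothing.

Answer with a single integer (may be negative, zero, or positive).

Gen 1: crossing 1x2. Both 2&4? no. Sum: 0
Gen 2: crossing 1x3. Both 2&4? no. Sum: 0
Gen 3: crossing 1x4. Both 2&4? no. Sum: 0
Gen 4: crossing 4x1. Both 2&4? no. Sum: 0
Gen 5: crossing 2x3. Both 2&4? no. Sum: 0
Gen 6: crossing 1x4. Both 2&4? no. Sum: 0

Answer: 0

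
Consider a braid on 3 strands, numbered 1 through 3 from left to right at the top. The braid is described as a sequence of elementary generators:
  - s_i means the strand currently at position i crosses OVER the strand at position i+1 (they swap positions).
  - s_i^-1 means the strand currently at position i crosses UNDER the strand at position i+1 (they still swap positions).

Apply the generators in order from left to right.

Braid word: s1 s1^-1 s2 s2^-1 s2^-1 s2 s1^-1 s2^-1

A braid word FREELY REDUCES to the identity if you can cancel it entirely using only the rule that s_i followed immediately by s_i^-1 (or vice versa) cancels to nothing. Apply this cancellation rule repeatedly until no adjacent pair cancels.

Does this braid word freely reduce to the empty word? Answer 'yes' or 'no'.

Gen 1 (s1): push. Stack: [s1]
Gen 2 (s1^-1): cancels prior s1. Stack: []
Gen 3 (s2): push. Stack: [s2]
Gen 4 (s2^-1): cancels prior s2. Stack: []
Gen 5 (s2^-1): push. Stack: [s2^-1]
Gen 6 (s2): cancels prior s2^-1. Stack: []
Gen 7 (s1^-1): push. Stack: [s1^-1]
Gen 8 (s2^-1): push. Stack: [s1^-1 s2^-1]
Reduced word: s1^-1 s2^-1

Answer: no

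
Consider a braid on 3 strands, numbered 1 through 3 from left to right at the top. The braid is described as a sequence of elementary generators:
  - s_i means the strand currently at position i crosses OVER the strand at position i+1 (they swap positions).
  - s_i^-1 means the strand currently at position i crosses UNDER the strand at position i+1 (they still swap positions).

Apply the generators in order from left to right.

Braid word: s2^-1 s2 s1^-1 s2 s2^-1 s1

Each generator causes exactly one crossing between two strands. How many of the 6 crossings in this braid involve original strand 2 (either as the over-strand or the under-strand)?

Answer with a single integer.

Answer: 4

Derivation:
Gen 1: crossing 2x3. Involves strand 2? yes. Count so far: 1
Gen 2: crossing 3x2. Involves strand 2? yes. Count so far: 2
Gen 3: crossing 1x2. Involves strand 2? yes. Count so far: 3
Gen 4: crossing 1x3. Involves strand 2? no. Count so far: 3
Gen 5: crossing 3x1. Involves strand 2? no. Count so far: 3
Gen 6: crossing 2x1. Involves strand 2? yes. Count so far: 4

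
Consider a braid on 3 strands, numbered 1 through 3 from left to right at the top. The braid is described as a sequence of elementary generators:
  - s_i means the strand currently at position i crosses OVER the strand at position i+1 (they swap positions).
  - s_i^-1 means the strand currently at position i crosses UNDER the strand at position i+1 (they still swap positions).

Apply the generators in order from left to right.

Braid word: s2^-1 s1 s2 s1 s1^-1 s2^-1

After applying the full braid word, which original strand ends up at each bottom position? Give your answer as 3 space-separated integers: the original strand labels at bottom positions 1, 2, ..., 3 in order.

Answer: 3 1 2

Derivation:
Gen 1 (s2^-1): strand 2 crosses under strand 3. Perm now: [1 3 2]
Gen 2 (s1): strand 1 crosses over strand 3. Perm now: [3 1 2]
Gen 3 (s2): strand 1 crosses over strand 2. Perm now: [3 2 1]
Gen 4 (s1): strand 3 crosses over strand 2. Perm now: [2 3 1]
Gen 5 (s1^-1): strand 2 crosses under strand 3. Perm now: [3 2 1]
Gen 6 (s2^-1): strand 2 crosses under strand 1. Perm now: [3 1 2]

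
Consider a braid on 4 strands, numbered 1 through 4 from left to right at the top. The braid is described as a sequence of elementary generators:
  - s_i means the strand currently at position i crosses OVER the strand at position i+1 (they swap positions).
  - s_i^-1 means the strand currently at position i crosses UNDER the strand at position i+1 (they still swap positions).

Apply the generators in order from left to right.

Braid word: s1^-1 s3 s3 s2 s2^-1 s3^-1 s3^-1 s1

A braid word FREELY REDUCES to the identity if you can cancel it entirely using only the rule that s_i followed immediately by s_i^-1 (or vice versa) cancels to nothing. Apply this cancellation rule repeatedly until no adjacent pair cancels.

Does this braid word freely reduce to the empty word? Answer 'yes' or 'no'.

Gen 1 (s1^-1): push. Stack: [s1^-1]
Gen 2 (s3): push. Stack: [s1^-1 s3]
Gen 3 (s3): push. Stack: [s1^-1 s3 s3]
Gen 4 (s2): push. Stack: [s1^-1 s3 s3 s2]
Gen 5 (s2^-1): cancels prior s2. Stack: [s1^-1 s3 s3]
Gen 6 (s3^-1): cancels prior s3. Stack: [s1^-1 s3]
Gen 7 (s3^-1): cancels prior s3. Stack: [s1^-1]
Gen 8 (s1): cancels prior s1^-1. Stack: []
Reduced word: (empty)

Answer: yes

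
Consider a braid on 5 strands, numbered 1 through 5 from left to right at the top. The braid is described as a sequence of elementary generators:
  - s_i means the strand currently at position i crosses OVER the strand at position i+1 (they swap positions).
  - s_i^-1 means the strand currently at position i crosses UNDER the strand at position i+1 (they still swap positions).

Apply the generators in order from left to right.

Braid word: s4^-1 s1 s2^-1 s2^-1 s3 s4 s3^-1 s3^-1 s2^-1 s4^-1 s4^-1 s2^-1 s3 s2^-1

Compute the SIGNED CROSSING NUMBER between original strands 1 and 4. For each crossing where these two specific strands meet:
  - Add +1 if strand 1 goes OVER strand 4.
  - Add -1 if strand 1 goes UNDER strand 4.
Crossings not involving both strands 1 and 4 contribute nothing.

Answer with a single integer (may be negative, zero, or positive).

Answer: -1

Derivation:
Gen 1: crossing 4x5. Both 1&4? no. Sum: 0
Gen 2: crossing 1x2. Both 1&4? no. Sum: 0
Gen 3: crossing 1x3. Both 1&4? no. Sum: 0
Gen 4: crossing 3x1. Both 1&4? no. Sum: 0
Gen 5: crossing 3x5. Both 1&4? no. Sum: 0
Gen 6: crossing 3x4. Both 1&4? no. Sum: 0
Gen 7: crossing 5x4. Both 1&4? no. Sum: 0
Gen 8: crossing 4x5. Both 1&4? no. Sum: 0
Gen 9: crossing 1x5. Both 1&4? no. Sum: 0
Gen 10: crossing 4x3. Both 1&4? no. Sum: 0
Gen 11: crossing 3x4. Both 1&4? no. Sum: 0
Gen 12: crossing 5x1. Both 1&4? no. Sum: 0
Gen 13: crossing 5x4. Both 1&4? no. Sum: 0
Gen 14: 1 under 4. Both 1&4? yes. Contrib: -1. Sum: -1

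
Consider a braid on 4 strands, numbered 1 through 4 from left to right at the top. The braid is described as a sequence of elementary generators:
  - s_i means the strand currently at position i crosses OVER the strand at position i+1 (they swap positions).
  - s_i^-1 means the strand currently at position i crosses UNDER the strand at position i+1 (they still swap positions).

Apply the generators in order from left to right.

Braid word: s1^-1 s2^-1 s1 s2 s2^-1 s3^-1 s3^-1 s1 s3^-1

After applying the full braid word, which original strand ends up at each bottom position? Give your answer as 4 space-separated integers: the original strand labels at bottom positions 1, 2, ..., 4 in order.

Gen 1 (s1^-1): strand 1 crosses under strand 2. Perm now: [2 1 3 4]
Gen 2 (s2^-1): strand 1 crosses under strand 3. Perm now: [2 3 1 4]
Gen 3 (s1): strand 2 crosses over strand 3. Perm now: [3 2 1 4]
Gen 4 (s2): strand 2 crosses over strand 1. Perm now: [3 1 2 4]
Gen 5 (s2^-1): strand 1 crosses under strand 2. Perm now: [3 2 1 4]
Gen 6 (s3^-1): strand 1 crosses under strand 4. Perm now: [3 2 4 1]
Gen 7 (s3^-1): strand 4 crosses under strand 1. Perm now: [3 2 1 4]
Gen 8 (s1): strand 3 crosses over strand 2. Perm now: [2 3 1 4]
Gen 9 (s3^-1): strand 1 crosses under strand 4. Perm now: [2 3 4 1]

Answer: 2 3 4 1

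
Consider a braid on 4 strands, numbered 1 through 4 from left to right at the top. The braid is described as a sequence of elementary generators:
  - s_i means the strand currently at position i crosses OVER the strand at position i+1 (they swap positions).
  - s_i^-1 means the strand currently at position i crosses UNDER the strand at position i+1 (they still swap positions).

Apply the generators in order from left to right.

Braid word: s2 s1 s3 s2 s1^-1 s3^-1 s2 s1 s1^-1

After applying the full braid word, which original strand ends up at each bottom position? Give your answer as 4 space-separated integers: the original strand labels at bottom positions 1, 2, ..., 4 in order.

Gen 1 (s2): strand 2 crosses over strand 3. Perm now: [1 3 2 4]
Gen 2 (s1): strand 1 crosses over strand 3. Perm now: [3 1 2 4]
Gen 3 (s3): strand 2 crosses over strand 4. Perm now: [3 1 4 2]
Gen 4 (s2): strand 1 crosses over strand 4. Perm now: [3 4 1 2]
Gen 5 (s1^-1): strand 3 crosses under strand 4. Perm now: [4 3 1 2]
Gen 6 (s3^-1): strand 1 crosses under strand 2. Perm now: [4 3 2 1]
Gen 7 (s2): strand 3 crosses over strand 2. Perm now: [4 2 3 1]
Gen 8 (s1): strand 4 crosses over strand 2. Perm now: [2 4 3 1]
Gen 9 (s1^-1): strand 2 crosses under strand 4. Perm now: [4 2 3 1]

Answer: 4 2 3 1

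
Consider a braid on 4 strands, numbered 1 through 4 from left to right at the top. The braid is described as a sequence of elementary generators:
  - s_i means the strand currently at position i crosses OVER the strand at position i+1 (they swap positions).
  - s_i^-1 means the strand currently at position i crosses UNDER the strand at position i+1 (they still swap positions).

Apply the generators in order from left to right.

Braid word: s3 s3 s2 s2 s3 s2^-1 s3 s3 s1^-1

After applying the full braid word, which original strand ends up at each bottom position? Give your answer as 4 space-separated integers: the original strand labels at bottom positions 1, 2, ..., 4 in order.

Answer: 4 1 2 3

Derivation:
Gen 1 (s3): strand 3 crosses over strand 4. Perm now: [1 2 4 3]
Gen 2 (s3): strand 4 crosses over strand 3. Perm now: [1 2 3 4]
Gen 3 (s2): strand 2 crosses over strand 3. Perm now: [1 3 2 4]
Gen 4 (s2): strand 3 crosses over strand 2. Perm now: [1 2 3 4]
Gen 5 (s3): strand 3 crosses over strand 4. Perm now: [1 2 4 3]
Gen 6 (s2^-1): strand 2 crosses under strand 4. Perm now: [1 4 2 3]
Gen 7 (s3): strand 2 crosses over strand 3. Perm now: [1 4 3 2]
Gen 8 (s3): strand 3 crosses over strand 2. Perm now: [1 4 2 3]
Gen 9 (s1^-1): strand 1 crosses under strand 4. Perm now: [4 1 2 3]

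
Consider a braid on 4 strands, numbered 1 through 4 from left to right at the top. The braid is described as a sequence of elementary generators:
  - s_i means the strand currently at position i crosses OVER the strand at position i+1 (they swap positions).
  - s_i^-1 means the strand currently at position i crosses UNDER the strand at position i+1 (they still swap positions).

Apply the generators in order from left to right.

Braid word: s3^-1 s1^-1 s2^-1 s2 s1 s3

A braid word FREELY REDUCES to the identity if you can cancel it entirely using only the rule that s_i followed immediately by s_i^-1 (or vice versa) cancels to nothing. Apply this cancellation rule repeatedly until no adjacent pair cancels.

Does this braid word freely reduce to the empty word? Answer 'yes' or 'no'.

Answer: yes

Derivation:
Gen 1 (s3^-1): push. Stack: [s3^-1]
Gen 2 (s1^-1): push. Stack: [s3^-1 s1^-1]
Gen 3 (s2^-1): push. Stack: [s3^-1 s1^-1 s2^-1]
Gen 4 (s2): cancels prior s2^-1. Stack: [s3^-1 s1^-1]
Gen 5 (s1): cancels prior s1^-1. Stack: [s3^-1]
Gen 6 (s3): cancels prior s3^-1. Stack: []
Reduced word: (empty)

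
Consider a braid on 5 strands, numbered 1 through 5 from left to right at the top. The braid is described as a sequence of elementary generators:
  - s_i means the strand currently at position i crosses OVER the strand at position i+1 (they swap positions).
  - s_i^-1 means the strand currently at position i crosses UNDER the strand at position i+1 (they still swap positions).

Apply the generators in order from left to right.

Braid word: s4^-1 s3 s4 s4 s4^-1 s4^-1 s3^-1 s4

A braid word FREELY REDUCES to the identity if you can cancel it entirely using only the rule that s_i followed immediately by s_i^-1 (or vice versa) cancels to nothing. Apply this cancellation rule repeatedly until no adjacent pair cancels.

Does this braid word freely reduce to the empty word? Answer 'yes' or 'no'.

Answer: yes

Derivation:
Gen 1 (s4^-1): push. Stack: [s4^-1]
Gen 2 (s3): push. Stack: [s4^-1 s3]
Gen 3 (s4): push. Stack: [s4^-1 s3 s4]
Gen 4 (s4): push. Stack: [s4^-1 s3 s4 s4]
Gen 5 (s4^-1): cancels prior s4. Stack: [s4^-1 s3 s4]
Gen 6 (s4^-1): cancels prior s4. Stack: [s4^-1 s3]
Gen 7 (s3^-1): cancels prior s3. Stack: [s4^-1]
Gen 8 (s4): cancels prior s4^-1. Stack: []
Reduced word: (empty)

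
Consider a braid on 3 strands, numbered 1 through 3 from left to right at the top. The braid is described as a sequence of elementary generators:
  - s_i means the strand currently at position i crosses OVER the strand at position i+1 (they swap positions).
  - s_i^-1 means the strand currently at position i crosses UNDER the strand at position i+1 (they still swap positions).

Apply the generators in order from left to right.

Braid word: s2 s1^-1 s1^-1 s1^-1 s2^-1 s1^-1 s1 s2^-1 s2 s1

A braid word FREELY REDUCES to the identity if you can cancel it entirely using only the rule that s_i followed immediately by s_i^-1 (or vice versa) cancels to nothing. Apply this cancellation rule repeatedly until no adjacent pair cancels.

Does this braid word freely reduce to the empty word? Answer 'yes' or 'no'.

Answer: no

Derivation:
Gen 1 (s2): push. Stack: [s2]
Gen 2 (s1^-1): push. Stack: [s2 s1^-1]
Gen 3 (s1^-1): push. Stack: [s2 s1^-1 s1^-1]
Gen 4 (s1^-1): push. Stack: [s2 s1^-1 s1^-1 s1^-1]
Gen 5 (s2^-1): push. Stack: [s2 s1^-1 s1^-1 s1^-1 s2^-1]
Gen 6 (s1^-1): push. Stack: [s2 s1^-1 s1^-1 s1^-1 s2^-1 s1^-1]
Gen 7 (s1): cancels prior s1^-1. Stack: [s2 s1^-1 s1^-1 s1^-1 s2^-1]
Gen 8 (s2^-1): push. Stack: [s2 s1^-1 s1^-1 s1^-1 s2^-1 s2^-1]
Gen 9 (s2): cancels prior s2^-1. Stack: [s2 s1^-1 s1^-1 s1^-1 s2^-1]
Gen 10 (s1): push. Stack: [s2 s1^-1 s1^-1 s1^-1 s2^-1 s1]
Reduced word: s2 s1^-1 s1^-1 s1^-1 s2^-1 s1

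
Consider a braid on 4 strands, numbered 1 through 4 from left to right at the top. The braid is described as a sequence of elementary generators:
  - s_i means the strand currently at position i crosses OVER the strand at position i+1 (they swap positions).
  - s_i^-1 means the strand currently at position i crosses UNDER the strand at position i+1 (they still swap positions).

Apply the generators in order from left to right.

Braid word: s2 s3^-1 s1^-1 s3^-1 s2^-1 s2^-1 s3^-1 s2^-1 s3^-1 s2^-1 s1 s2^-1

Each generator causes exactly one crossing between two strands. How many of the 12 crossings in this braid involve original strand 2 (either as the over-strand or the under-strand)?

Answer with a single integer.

Gen 1: crossing 2x3. Involves strand 2? yes. Count so far: 1
Gen 2: crossing 2x4. Involves strand 2? yes. Count so far: 2
Gen 3: crossing 1x3. Involves strand 2? no. Count so far: 2
Gen 4: crossing 4x2. Involves strand 2? yes. Count so far: 3
Gen 5: crossing 1x2. Involves strand 2? yes. Count so far: 4
Gen 6: crossing 2x1. Involves strand 2? yes. Count so far: 5
Gen 7: crossing 2x4. Involves strand 2? yes. Count so far: 6
Gen 8: crossing 1x4. Involves strand 2? no. Count so far: 6
Gen 9: crossing 1x2. Involves strand 2? yes. Count so far: 7
Gen 10: crossing 4x2. Involves strand 2? yes. Count so far: 8
Gen 11: crossing 3x2. Involves strand 2? yes. Count so far: 9
Gen 12: crossing 3x4. Involves strand 2? no. Count so far: 9

Answer: 9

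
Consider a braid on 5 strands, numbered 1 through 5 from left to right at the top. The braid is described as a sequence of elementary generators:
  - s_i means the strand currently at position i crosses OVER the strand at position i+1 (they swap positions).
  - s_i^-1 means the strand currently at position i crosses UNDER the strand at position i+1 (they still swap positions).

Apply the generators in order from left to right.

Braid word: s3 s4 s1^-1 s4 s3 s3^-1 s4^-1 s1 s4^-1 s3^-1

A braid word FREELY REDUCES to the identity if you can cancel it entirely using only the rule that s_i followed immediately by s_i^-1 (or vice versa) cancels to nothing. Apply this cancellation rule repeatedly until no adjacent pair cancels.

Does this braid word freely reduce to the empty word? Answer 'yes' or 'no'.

Answer: yes

Derivation:
Gen 1 (s3): push. Stack: [s3]
Gen 2 (s4): push. Stack: [s3 s4]
Gen 3 (s1^-1): push. Stack: [s3 s4 s1^-1]
Gen 4 (s4): push. Stack: [s3 s4 s1^-1 s4]
Gen 5 (s3): push. Stack: [s3 s4 s1^-1 s4 s3]
Gen 6 (s3^-1): cancels prior s3. Stack: [s3 s4 s1^-1 s4]
Gen 7 (s4^-1): cancels prior s4. Stack: [s3 s4 s1^-1]
Gen 8 (s1): cancels prior s1^-1. Stack: [s3 s4]
Gen 9 (s4^-1): cancels prior s4. Stack: [s3]
Gen 10 (s3^-1): cancels prior s3. Stack: []
Reduced word: (empty)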